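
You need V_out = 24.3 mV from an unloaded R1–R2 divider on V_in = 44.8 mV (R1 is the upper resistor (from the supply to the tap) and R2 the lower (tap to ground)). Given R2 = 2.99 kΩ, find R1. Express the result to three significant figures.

Required fraction k = V_out/V_in = 0.5424.
Rearranging, R1 = R2·(1−k)/k = 2.99 × 0.8436 = 2.522 kΩ.

R1 ≈ 2.52 kΩ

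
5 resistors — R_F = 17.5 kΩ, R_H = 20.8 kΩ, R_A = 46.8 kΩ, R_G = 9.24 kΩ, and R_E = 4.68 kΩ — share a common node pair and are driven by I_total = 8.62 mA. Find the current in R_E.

I ≈ 4.11 mA

Conductances: ΣG = 1/17.5 + 1/20.8 + 1/46.8 + 1/9.24 + 1/4.68 = 0.4485 (1/kΩ).
R_E takes the fraction G_k/ΣG = 0.2137/0.4485 = 0.4764, so I = 8.62 × 0.4764 = 4.107 mA.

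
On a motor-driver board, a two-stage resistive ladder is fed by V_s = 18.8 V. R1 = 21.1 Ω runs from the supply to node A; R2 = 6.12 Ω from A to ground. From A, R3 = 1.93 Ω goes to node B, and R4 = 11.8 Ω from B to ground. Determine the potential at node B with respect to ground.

V_B ≈ 2.70 V

The second stage (R3 + R4 = 13.73 Ω) loads node A in parallel with R2.
Effective lower resistance at A: R2 ‖ 13.73 = 4.233 Ω.
First divider: V_A = V_s · 4.233/(21.1 + 4.233) = 3.141 V.
V_B = V_A × 0.8594 = 2.700 V.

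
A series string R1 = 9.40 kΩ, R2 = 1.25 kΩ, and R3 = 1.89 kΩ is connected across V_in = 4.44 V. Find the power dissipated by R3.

The common current is I = 4.44/12.54 = 0.3541 mA.
P = I²R = 0.1254 × 1.89 = 0.2369 mW.

P ≈ 0.237 mW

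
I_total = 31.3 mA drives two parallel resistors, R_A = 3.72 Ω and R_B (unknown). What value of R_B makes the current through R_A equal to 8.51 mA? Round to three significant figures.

Two-branch current divider: I_A = I_total · R_B/(R_A + R_B).
With f = 0.2719, R_B = R_A · f/(1−f) = 3.72 × 0.3734 = 1.389 Ω.

R_B ≈ 1.39 Ω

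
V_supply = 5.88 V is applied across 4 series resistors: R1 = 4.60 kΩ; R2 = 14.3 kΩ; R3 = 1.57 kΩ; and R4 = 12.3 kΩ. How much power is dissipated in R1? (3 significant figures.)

P ≈ 0.148 mW

Series current I = V_supply/ΣR = 5.88/32.77 = 0.1794 mA.
V(R1) = I·R = 0.8254 V; P = V·I = 0.8254 × 0.1794 = 0.1481 mW.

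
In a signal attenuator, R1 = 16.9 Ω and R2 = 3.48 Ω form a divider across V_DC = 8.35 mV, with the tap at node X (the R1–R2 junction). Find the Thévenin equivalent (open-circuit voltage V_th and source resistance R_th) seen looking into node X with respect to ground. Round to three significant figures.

V_th ≈ 1.43 mV, R_th ≈ 2.89 Ω

V_th is the unloaded tap voltage: V_DC · R2/(R1+R2) = 8.35 × 0.1708 = 1.426 mV.
Looking into X with the source shorted: R_th = R1·R2/(R1+R2) = 16.90 × 3.48/20.38 = 2.886 Ω.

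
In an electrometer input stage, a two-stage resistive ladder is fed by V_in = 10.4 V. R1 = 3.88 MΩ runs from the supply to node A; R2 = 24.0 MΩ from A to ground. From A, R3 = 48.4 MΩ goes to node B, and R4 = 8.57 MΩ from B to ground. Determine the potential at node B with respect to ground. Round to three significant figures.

V_B ≈ 1.27 V

The second stage (R3 + R4 = 56.97 MΩ) loads node A in parallel with R2.
R2 ‖ (R3+R4) = 16.89 MΩ.
First divider: V_A = V_in · 16.89/(3.88 + 16.89) = 8.457 V.
Stage 2 is unloaded, so V_B = V_A · R4/(R3+R4) = 8.457 × 8.57/56.97 = 1.272 V.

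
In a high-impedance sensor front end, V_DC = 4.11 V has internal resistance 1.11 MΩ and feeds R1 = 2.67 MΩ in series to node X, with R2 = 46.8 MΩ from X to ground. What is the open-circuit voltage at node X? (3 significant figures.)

V_th ≈ 3.80 V

R1' = 1.11 + 2.67 = 3.780 MΩ (source resistance + R1).
Open-circuit (no load on X): V_th = V_DC · R2/(R1' + R2) = 4.11 × 46.8/(3.780 + 46.8) = 3.803 V.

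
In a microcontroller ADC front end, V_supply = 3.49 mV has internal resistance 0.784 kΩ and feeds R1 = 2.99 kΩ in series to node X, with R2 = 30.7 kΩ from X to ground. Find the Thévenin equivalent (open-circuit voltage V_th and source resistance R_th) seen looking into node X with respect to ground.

V_th ≈ 3.11 mV, R_th ≈ 3.36 kΩ

R1' = 0.784 + 2.99 = 3.774 kΩ (source resistance + R1).
With X open, the divider is unloaded: V_th = 3.49 × 30.7/34.47 = 3.108 mV.
Looking into X with the source shorted: R_th = R1'·R2/(R1'+R2) = 3.774 × 30.7/34.47 = 3.361 kΩ.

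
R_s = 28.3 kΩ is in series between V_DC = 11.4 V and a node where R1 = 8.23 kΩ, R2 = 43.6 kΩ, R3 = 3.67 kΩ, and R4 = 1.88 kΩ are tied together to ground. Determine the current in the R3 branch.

Combine the parallel branches: R_p = (1/8.23 + 1/43.6 + 1/3.67 + 1/1.88)⁻¹ = 1.054 kΩ.
Node voltage V_A = V_DC · R_p/(R_s + R_p) = 11.4 × 0.03590 = 0.4093 V.
Branch current I = V_A/R3 = 0.4093/3.67 = 0.1115 mA.
(Check via current divider: I_total = 0.3884 mA; share G_k/ΣG = 0.2872 → same result.)

I ≈ 0.112 mA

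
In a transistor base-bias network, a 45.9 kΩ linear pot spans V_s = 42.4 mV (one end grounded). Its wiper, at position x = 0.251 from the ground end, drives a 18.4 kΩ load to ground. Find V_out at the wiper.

Lower segment x·R_p = 11.52 kΩ; upper segment (1−x)·R_p = 34.38 kΩ.
Lower segment in parallel with the load: 11.52 ‖ 18.4 = 7.085 kΩ.
Then V_out = V_s · 7.085/(34.38 + 7.085) = 7.245 mV.

V_out ≈ 7.24 mV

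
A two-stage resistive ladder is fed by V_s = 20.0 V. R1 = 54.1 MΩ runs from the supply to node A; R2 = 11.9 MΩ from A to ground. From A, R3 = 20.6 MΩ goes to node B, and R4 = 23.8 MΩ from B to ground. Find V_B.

Node A sees R2 in parallel with the series input of stage 2, R3 + R4 = 44.40 MΩ.
Effective lower resistance at A: R2 ‖ 44.40 = 9.385 MΩ.
First divider: V_A = V_s · 9.385/(54.1 + 9.385) = 2.957 V.
Stage 2 is unloaded, so V_B = V_A · R4/(R3+R4) = 2.957 × 23.8/44.40 = 1.585 V.

V_B ≈ 1.58 V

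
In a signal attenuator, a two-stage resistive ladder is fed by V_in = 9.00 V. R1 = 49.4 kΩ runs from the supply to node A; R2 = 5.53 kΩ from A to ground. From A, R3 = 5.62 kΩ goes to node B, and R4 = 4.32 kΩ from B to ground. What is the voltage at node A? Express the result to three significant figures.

Looking into the second stage from A: R3 + R4 = 9.940 kΩ appears in parallel with R2.
R2 ‖ (R3+R4) = 3.553 kΩ.
First divider: V_A = V_in · 3.553/(49.4 + 3.553) = 0.6039 V.

V_A ≈ 0.604 V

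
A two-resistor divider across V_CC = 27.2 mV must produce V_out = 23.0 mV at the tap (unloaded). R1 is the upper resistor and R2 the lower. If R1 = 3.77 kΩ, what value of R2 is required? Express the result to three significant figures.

R2 ≈ 20.6 kΩ

The divider ratio is R2/(R1+R2) = 23.0/27.2 = 0.8456.
Rearranging, R2 = R1·k/(1−k) = 3.77 × 5.476 = 20.65 kΩ.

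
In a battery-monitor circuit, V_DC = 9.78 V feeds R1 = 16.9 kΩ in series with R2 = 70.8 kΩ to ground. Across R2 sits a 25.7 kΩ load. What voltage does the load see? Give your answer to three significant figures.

First combine the lower leg with the load: R2 ‖ R_L = 18.86 kΩ.
Now apply the divider: V_out = 9.78 × 0.5273 = 5.157 V.
(Unloaded it would be 7.90 V; the load pulls it down.)

V_out ≈ 5.16 V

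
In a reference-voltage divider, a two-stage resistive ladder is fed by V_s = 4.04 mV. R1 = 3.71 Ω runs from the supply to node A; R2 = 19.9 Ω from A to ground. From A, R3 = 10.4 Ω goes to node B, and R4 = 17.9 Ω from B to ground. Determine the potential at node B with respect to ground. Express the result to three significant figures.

V_B ≈ 1.94 mV

Looking into the second stage from A: R3 + R4 = 28.30 Ω appears in parallel with R2.
Effective lower resistance at A: R2 ‖ 28.30 = 11.68 Ω.
V_A = 4.04 × 11.68/(3.71 + 11.68) = 3.066 mV.
Then the unloaded second divider: V_B = V_A × R4/(R3+R4) = 3.066 × 0.6325 = 1.939 mV.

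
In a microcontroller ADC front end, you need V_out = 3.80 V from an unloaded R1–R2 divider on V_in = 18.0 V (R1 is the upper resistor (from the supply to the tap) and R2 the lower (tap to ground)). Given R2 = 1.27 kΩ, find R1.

Required fraction k = V_out/V_in = 0.2111.
R1 = R2·(1/k − 1) = 1.27 × 3.737 = 4.746 kΩ.

R1 ≈ 4.75 kΩ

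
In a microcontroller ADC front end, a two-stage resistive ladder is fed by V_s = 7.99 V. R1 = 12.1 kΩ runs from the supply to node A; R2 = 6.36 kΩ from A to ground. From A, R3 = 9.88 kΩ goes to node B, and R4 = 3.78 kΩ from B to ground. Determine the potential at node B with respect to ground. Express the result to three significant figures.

V_B ≈ 0.584 V

Looking into the second stage from A: R3 + R4 = 13.66 kΩ appears in parallel with R2.
R2 ‖ (R3+R4) = 4.340 kΩ.
V_A = 7.99 × 4.340/(12.1 + 4.340) = 2.109 V.
Then the unloaded second divider: V_B = V_A × R4/(R3+R4) = 2.109 × 0.2767 = 0.5836 V.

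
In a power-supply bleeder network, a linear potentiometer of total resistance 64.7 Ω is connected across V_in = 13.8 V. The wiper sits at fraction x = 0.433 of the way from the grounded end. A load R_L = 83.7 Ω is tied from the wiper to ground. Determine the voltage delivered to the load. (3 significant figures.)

Split the track: R_lower = x·R_p = 28.02 Ω, R_upper = (1−x)·R_p = 36.68 Ω.
R_L loads the lower segment: effective lower R = 20.99 Ω.
V_out = 13.8 × 20.99/(36.68 + 20.99) = 5.022 V.

V_out ≈ 5.02 V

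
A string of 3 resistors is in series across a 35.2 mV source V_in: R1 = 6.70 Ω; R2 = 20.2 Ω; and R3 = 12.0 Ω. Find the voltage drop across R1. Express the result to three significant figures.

Total series resistance ΣR = 6.70 + 20.2 + 12.0 = 38.90 Ω.
Voltage divider: V = V_in · (6.700 / 38.90) = 35.2 × 0.1722 = 6.063 mV.

V ≈ 6.06 mV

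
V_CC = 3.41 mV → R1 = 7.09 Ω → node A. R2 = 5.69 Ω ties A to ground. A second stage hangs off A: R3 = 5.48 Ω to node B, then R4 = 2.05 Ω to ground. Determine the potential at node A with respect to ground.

V_A ≈ 1.07 mV

The second stage (R3 + R4 = 7.530 Ω) loads node A in parallel with R2.
R2 ‖ (R3+R4) = 3.241 Ω.
First divider: V_A = V_CC · 3.241/(7.09 + 3.241) = 1.070 mV.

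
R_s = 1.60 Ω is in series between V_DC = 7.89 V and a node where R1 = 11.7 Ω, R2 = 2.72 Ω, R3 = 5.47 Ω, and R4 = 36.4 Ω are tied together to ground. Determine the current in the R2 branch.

I ≈ 1.41 A

Combine the parallel branches: R_p = (1/11.7 + 1/2.72 + 1/5.47 + 1/36.4)⁻¹ = 1.507 Ω.
V_A = 7.89 × 1.507/3.107 = 3.827 V.
I(R2) = V_A / R2 = 3.827/2.72 = 1.407 A.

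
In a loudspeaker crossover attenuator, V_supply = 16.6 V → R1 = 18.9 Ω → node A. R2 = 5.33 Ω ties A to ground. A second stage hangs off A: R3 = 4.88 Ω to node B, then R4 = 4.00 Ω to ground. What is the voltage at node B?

V_B ≈ 1.12 V

The second stage (R3 + R4 = 8.880 Ω) loads node A in parallel with R2.
R2 ‖ (R3+R4) = 3.331 Ω.
First divider: V_A = V_supply · 3.331/(18.9 + 3.331) = 2.487 V.
Then the unloaded second divider: V_B = V_A × R4/(R3+R4) = 2.487 × 0.4505 = 1.120 V.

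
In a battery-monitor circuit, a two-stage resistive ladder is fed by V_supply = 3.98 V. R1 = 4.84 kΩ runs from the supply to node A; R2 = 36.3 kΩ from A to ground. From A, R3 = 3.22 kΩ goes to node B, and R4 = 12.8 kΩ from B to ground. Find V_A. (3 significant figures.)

Looking into the second stage from A: R3 + R4 = 16.02 kΩ appears in parallel with R2.
R2 ‖ (R3+R4) = 11.11 kΩ.
First divider: V_A = V_supply · 11.11/(4.84 + 11.11) = 2.773 V.

V_A ≈ 2.77 V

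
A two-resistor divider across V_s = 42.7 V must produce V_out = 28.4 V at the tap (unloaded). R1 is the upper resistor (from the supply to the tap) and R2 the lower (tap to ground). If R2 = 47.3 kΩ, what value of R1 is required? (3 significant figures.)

R1 ≈ 23.8 kΩ

Required fraction k = V_out/V_s = 0.6651.
R1 = R2·(1/k − 1) = 47.3 × 0.5035 = 23.82 kΩ.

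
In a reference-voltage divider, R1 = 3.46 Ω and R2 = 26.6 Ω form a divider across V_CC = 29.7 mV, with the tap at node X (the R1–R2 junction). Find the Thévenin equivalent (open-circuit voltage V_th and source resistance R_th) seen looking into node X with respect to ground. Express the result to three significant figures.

V_th is the unloaded tap voltage: V_CC · R2/(R1+R2) = 29.7 × 0.8849 = 26.28 mV.
Looking into X with the source shorted: R_th = R1·R2/(R1+R2) = 3.460 × 26.6/30.06 = 3.062 Ω.

V_th ≈ 26.3 mV, R_th ≈ 3.06 Ω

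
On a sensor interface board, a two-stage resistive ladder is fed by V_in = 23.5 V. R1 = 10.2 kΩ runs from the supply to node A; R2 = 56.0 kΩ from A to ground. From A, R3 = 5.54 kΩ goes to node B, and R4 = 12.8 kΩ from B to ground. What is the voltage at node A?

Node A sees R2 in parallel with the series input of stage 2, R3 + R4 = 18.34 kΩ.
R2 ‖ (R3+R4) = 13.82 kΩ.
V_A = 23.5 × 13.82/(10.2 + 13.82) = 13.52 V.

V_A ≈ 13.5 V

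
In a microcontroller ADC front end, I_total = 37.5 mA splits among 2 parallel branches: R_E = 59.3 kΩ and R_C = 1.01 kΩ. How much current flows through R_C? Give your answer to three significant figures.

I ≈ 36.9 mA

With just two branches, the current splits inversely with resistance.
I(R_C) = 37.5 × 59.3/(59.3 + 1.01) = 37.5 × 0.9833 = 36.87 mA.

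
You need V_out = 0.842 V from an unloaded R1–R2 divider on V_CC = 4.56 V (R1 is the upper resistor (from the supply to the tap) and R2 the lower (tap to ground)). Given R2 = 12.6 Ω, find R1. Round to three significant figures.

Required fraction k = V_out/V_CC = 0.1846.
R1 = R2·(1/k − 1) = 12.6 × 4.416 = 55.64 Ω.

R1 ≈ 55.6 Ω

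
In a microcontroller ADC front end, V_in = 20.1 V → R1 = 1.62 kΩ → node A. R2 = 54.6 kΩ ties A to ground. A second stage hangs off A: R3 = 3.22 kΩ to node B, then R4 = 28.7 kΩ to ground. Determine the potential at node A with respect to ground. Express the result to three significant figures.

V_A ≈ 18.6 V

Node A sees R2 in parallel with the series input of stage 2, R3 + R4 = 31.92 kΩ.
R2 ‖ (R3+R4) = 20.14 kΩ.
V_A = 20.1 × 20.14/(1.62 + 20.14) = 18.60 V.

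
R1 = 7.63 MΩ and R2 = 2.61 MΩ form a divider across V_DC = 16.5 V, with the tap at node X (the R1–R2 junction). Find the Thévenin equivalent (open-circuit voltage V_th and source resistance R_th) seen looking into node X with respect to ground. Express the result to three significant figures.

V_th ≈ 4.21 V, R_th ≈ 1.94 MΩ

With X open, the divider is unloaded: V_th = 16.5 × 2.61/10.24 = 4.206 V.
With V_DC suppressed (replaced by a short), R_th = R1 ‖ R2 = (7.630 × 2.61)/(7.630 + 2.61) = 1.945 MΩ.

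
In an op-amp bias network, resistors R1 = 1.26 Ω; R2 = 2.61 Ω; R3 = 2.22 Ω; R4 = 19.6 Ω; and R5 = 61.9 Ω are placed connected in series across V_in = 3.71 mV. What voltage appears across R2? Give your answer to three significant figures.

Total series resistance ΣR = 1.26 + 2.61 + 2.22 + 19.6 + 61.9 = 87.59 Ω.
V = V_in · R/ΣR = 3.71 × 0.02980 = 0.1106 mV.

V ≈ 0.111 mV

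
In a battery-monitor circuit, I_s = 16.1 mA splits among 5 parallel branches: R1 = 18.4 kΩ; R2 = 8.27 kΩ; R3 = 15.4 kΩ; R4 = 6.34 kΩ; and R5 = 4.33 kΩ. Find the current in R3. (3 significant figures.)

I ≈ 1.66 mA

Conductances: ΣG = 1/18.4 + 1/8.27 + 1/15.4 + 1/6.34 + 1/4.33 = 0.6289 (1/kΩ).
By the current-divider rule, I = I_s · G_k/ΣG = 16.1 × 0.1033 = 1.662 mA.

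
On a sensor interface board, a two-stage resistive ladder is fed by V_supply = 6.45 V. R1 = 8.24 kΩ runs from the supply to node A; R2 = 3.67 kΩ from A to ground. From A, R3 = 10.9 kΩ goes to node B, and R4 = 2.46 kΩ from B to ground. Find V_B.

The second stage (R3 + R4 = 13.36 kΩ) loads node A in parallel with R2.
Effective lower resistance at A: R2 ‖ 13.36 = 2.879 kΩ.
V_A = 6.45 × 2.879/(8.24 + 2.879) = 1.670 V.
Stage 2 is unloaded, so V_B = V_A · R4/(R3+R4) = 1.670 × 2.46/13.36 = 0.3075 V.

V_B ≈ 0.308 V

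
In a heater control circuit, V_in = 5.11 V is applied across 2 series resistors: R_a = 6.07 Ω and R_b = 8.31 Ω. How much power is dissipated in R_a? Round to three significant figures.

Series current I = V_in/ΣR = 5.11/14.38 = 0.3554 A.
V(R_a) = I·R = 2.157 V; P = V·I = 2.157 × 0.3554 = 0.7665 W.

P ≈ 0.767 W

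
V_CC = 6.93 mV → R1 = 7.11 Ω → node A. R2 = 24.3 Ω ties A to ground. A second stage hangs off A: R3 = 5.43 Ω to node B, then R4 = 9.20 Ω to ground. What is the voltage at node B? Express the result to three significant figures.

Looking into the second stage from A: R3 + R4 = 14.63 Ω appears in parallel with R2.
Effective lower resistance at A: R2 ‖ 14.63 = 9.132 Ω.
V_A = 6.93 × 9.132/(7.11 + 9.132) = 3.896 mV.
V_B = V_A × 0.6288 = 2.450 mV.

V_B ≈ 2.45 mV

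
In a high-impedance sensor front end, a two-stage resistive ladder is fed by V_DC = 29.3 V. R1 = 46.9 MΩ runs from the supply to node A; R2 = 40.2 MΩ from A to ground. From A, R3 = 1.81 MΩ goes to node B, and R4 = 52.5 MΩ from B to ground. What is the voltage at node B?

The second stage (R3 + R4 = 54.31 MΩ) loads node A in parallel with R2.
Effective lower resistance at A: R2 ‖ 54.31 = 23.10 MΩ.
V_A = 29.3 × 23.10/(46.9 + 23.10) = 9.669 V.
Stage 2 is unloaded, so V_B = V_A · R4/(R3+R4) = 9.669 × 52.5/54.31 = 9.347 V.

V_B ≈ 9.35 V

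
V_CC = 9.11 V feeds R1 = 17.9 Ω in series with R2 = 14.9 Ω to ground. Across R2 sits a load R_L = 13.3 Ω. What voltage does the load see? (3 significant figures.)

R2 ‖ R_L = (14.9 × 13.3)/(14.9 + 13.3) = 7.027 Ω.
Voltage divider with the loaded lower leg: V_out = 9.11 × 7.027/(17.9 + 7.027) = 9.11 × 0.2819 = 2.568 V.

V_out ≈ 2.57 V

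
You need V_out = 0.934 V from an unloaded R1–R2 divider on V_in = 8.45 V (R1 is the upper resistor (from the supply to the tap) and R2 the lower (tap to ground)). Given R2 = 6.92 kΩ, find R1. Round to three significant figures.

The divider ratio is R2/(R1+R2) = 0.934/8.45 = 0.1105.
So R1 = R2 · (V_in/V_out − 1) = 6.92 × (8.45/0.934 − 1) = 6.92 × 8.047 = 55.69 kΩ.

R1 ≈ 55.7 kΩ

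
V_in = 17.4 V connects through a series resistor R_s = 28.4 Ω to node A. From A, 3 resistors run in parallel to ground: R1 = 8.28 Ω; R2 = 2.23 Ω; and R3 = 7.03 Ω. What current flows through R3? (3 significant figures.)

Equivalent of the parallel group: R_p = 1.406 Ω.
V_A = 17.4 × 1.406/29.81 = 0.8206 V.
I(R3) = V_A / R3 = 0.8206/7.03 = 0.1167 A.

I ≈ 0.117 A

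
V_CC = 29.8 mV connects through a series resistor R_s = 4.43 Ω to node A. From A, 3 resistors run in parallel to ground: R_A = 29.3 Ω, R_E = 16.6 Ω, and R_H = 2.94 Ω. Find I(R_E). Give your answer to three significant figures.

Parallel bank: R_p = 1/(1/29.3 + 1/16.6 + 1/2.94) = 2.301 Ω.
Node voltage V_A = V_CC · R_p/(R_s + R_p) = 29.8 × 0.3419 = 10.19 mV.
I(R_E) = V_A / R_E = 10.19/16.6 = 0.6138 mA.
(Equivalently: I_total = 4.427 mA, then current-divider fraction G_k/ΣG = 0.1386.)

I ≈ 0.614 mA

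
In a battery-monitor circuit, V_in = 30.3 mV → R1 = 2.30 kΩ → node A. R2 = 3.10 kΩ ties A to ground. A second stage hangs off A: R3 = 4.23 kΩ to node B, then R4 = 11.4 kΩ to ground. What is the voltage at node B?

Node A sees R2 in parallel with the series input of stage 2, R3 + R4 = 15.63 kΩ.
Effective lower resistance at A: R2 ‖ 15.63 = 2.587 kΩ.
So V_A = 30.3 × 0.5294 = 16.04 mV.
Then the unloaded second divider: V_B = V_A × R4/(R3+R4) = 16.04 × 0.7294 = 11.70 mV.

V_B ≈ 11.7 mV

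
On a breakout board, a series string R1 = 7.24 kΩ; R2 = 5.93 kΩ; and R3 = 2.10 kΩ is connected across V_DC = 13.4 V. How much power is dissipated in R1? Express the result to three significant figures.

P ≈ 5.58 mW

The common current is I = 13.4/15.27 = 0.8775 mA.
V(R1) = I·R = 6.353 V; P = V·I = 6.353 × 0.8775 = 5.575 mW.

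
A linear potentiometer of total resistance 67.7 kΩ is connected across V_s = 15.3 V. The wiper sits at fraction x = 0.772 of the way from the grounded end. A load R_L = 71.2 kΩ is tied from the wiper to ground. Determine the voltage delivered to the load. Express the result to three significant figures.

V_out ≈ 10.1 V

Lower segment x·R_p = 52.26 kΩ; upper segment (1−x)·R_p = 15.44 kΩ.
R_L loads the lower segment: effective lower R = 30.14 kΩ.
V_out = 15.3 × 30.14/(15.44 + 30.14) = 10.12 V.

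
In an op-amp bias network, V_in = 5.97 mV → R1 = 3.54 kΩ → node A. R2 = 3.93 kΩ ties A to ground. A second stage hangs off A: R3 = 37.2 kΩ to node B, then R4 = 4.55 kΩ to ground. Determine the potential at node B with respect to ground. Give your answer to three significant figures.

Looking into the second stage from A: R3 + R4 = 41.75 kΩ appears in parallel with R2.
R2 ‖ (R3+R4) = 3.592 kΩ.
First divider: V_A = V_in · 3.592/(3.54 + 3.592) = 3.007 mV.
V_B = V_A × 0.1090 = 0.3277 mV.

V_B ≈ 0.328 mV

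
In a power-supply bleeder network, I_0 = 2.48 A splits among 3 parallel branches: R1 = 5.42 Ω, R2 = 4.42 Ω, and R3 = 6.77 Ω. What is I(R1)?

I ≈ 0.819 A

Conductances: ΣG = 1/5.42 + 1/4.42 + 1/6.77 = 0.5585 (1/Ω).
R1 takes the fraction G_k/ΣG = 0.1845/0.5585 = 0.3304, so I = 2.48 × 0.3304 = 0.8193 A.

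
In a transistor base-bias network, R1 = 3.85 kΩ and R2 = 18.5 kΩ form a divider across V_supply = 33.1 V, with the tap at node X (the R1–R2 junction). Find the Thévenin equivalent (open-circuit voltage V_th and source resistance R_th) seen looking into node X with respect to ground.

V_th ≈ 27.4 V, R_th ≈ 3.19 kΩ

V_th is the unloaded tap voltage: V_supply · R2/(R1+R2) = 33.1 × 0.8277 = 27.40 V.
With V_supply suppressed (replaced by a short), R_th = R1 ‖ R2 = (3.850 × 18.5)/(3.850 + 18.5) = 3.187 kΩ.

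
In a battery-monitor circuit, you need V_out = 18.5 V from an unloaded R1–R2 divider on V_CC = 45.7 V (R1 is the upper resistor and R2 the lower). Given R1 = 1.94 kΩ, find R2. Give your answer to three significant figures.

R2 ≈ 1.32 kΩ

Required fraction k = V_out/V_CC = 0.4048.
R2 = R1 · 0.4048/(1 − 0.4048) = 1.319 kΩ.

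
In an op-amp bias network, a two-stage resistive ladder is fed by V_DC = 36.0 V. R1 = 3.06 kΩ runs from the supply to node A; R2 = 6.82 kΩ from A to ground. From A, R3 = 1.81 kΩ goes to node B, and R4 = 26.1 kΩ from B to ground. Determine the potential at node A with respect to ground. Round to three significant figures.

The second stage (R3 + R4 = 27.91 kΩ) loads node A in parallel with R2.
Effective lower resistance at A: R2 ‖ 27.91 = 5.481 kΩ.
V_A = 36.0 × 5.481/(3.06 + 5.481) = 23.10 V.

V_A ≈ 23.1 V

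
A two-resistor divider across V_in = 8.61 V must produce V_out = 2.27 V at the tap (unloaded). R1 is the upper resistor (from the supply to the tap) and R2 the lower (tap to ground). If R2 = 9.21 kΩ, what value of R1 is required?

Required fraction k = V_out/V_in = 0.2636.
Rearranging, R1 = R2·(1−k)/k = 9.21 × 2.793 = 25.72 kΩ.

R1 ≈ 25.7 kΩ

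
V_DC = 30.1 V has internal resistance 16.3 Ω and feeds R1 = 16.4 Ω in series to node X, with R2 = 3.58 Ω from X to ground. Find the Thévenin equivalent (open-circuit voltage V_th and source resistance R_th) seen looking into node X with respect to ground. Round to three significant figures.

R1' = 16.3 + 16.4 = 32.70 Ω (source resistance + R1).
With X open, the divider is unloaded: V_th = 30.1 × 3.58/36.28 = 2.970 V.
With V_DC suppressed (replaced by a short), R_th = R1' ‖ R2 = (32.70 × 3.58)/(32.70 + 3.58) = 3.227 Ω.

V_th ≈ 2.97 V, R_th ≈ 3.23 Ω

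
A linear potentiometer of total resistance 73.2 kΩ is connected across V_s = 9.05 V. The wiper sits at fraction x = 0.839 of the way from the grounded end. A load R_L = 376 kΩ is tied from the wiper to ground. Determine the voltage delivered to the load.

Lower segment x·R_p = 61.41 kΩ; upper segment (1−x)·R_p = 11.79 kΩ.
(x·R_p) ‖ R_L = 52.79 kΩ.
V_out = 9.05 × 52.79/(11.79 + 52.79) = 7.398 V.
(Unloaded: V_out = x·V_s = 7.59 V.)

V_out ≈ 7.40 V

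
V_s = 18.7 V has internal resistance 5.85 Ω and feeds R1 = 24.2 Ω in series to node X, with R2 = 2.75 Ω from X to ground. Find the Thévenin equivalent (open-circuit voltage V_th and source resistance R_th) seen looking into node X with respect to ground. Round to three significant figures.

R1' = 5.85 + 24.2 = 30.05 Ω (source resistance + R1).
Open-circuit (no load on X): V_th = V_s · R2/(R1' + R2) = 18.7 × 2.75/(30.05 + 2.75) = 1.568 V.
Zeroing V_s shorts the top of R1' to ground, so R_th = R1' ‖ R2 = 2.519 Ω.

V_th ≈ 1.57 V, R_th ≈ 2.52 Ω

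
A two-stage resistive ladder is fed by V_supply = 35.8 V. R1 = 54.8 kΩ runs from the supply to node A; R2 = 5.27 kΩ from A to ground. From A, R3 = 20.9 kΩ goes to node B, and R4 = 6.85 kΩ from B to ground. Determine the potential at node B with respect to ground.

V_B ≈ 0.661 V

Node A sees R2 in parallel with the series input of stage 2, R3 + R4 = 27.75 kΩ.
Effective lower resistance at A: R2 ‖ 27.75 = 4.429 kΩ.
First divider: V_A = V_supply · 4.429/(54.8 + 4.429) = 2.677 V.
Stage 2 is unloaded, so V_B = V_A · R4/(R3+R4) = 2.677 × 6.85/27.75 = 0.6608 V.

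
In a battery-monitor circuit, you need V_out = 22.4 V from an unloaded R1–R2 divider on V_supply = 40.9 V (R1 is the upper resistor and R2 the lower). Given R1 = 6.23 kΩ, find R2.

R2 ≈ 7.54 kΩ

Required fraction k = V_out/V_supply = 0.5477.
R2 = R1 · 0.5477/(1 − 0.5477) = 7.543 kΩ.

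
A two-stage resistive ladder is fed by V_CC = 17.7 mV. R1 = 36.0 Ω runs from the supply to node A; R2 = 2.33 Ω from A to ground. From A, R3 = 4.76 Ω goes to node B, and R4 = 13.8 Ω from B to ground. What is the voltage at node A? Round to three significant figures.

V_A ≈ 0.962 mV

The second stage (R3 + R4 = 18.56 Ω) loads node A in parallel with R2.
R2 ‖ (R3+R4) = 2.070 Ω.
So V_A = 17.7 × 0.05438 = 0.9625 mV.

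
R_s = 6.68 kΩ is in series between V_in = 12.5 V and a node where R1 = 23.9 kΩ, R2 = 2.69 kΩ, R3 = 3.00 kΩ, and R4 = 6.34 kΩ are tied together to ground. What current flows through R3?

Combine the parallel branches: R_p = (1/23.9 + 1/2.69 + 1/3.00 + 1/6.34)⁻¹ = 1.105 kΩ.
V_A by voltage divider: V_A = 12.5 × 1.105/(6.68 + 1.105) = 1.775 V.
I(R3) = V_A / R3 = 1.775/3.00 = 0.5916 mA.

I ≈ 0.592 mA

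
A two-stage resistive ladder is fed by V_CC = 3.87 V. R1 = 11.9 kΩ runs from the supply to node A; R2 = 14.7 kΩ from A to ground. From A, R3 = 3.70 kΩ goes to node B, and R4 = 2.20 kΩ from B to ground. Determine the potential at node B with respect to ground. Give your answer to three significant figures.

Looking into the second stage from A: R3 + R4 = 5.900 kΩ appears in parallel with R2.
R2 ‖ (R3+R4) = 4.210 kΩ.
V_A = 3.87 × 4.210/(11.9 + 4.210) = 1.011 V.
Then the unloaded second divider: V_B = V_A × R4/(R3+R4) = 1.011 × 0.3729 = 0.3771 V.

V_B ≈ 0.377 V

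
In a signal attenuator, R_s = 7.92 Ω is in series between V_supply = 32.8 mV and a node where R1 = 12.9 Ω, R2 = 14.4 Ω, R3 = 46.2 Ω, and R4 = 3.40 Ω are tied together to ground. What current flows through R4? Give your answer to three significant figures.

I ≈ 2.07 mA

Parallel bank: R_p = 1/(1/12.9 + 1/14.4 + 1/46.2 + 1/3.40) = 2.161 Ω.
V_A = 32.8 × 2.161/10.08 = 7.031 mV.
Branch current I = V_A/R4 = 7.031/3.40 = 2.068 mA.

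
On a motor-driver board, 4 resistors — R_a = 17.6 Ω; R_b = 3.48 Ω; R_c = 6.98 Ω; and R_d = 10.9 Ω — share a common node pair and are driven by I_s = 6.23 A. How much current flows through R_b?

I ≈ 3.09 A

Total conductance ΣG = 1/17.6 + 1/3.48 + 1/6.98 + 1/10.9 = 0.5792 (units of 1/Ω).
R_b takes the fraction G_k/ΣG = 0.2874/0.5792 = 0.4961, so I = 6.23 × 0.4961 = 3.091 A.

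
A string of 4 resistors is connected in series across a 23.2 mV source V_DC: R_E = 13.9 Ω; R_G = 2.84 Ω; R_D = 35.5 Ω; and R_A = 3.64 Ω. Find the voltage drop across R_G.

V ≈ 1.18 mV

Total series resistance ΣR = 13.9 + 2.84 + 35.5 + 3.64 = 55.88 Ω.
V = V_DC · R/ΣR = 23.2 × 0.05082 = 1.179 mV.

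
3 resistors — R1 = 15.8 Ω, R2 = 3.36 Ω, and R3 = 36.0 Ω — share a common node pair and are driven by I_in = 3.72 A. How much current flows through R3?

I ≈ 0.266 A

Conductances: ΣG = 1/15.8 + 1/3.36 + 1/36.0 = 0.3887 (1/Ω).
By the current-divider rule, I = I_in · G_k/ΣG = 3.72 × 0.07147 = 0.2659 A.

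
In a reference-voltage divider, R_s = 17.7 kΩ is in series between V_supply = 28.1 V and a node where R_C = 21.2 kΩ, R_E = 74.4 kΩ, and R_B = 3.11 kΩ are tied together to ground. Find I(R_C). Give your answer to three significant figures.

I ≈ 0.171 mA

Equivalent of the parallel group: R_p = 2.617 kΩ.
V_A = 28.1 × 2.617/20.32 = 3.619 V.
Branch current I = V_A/R_C = 3.619/21.2 = 0.1707 mA.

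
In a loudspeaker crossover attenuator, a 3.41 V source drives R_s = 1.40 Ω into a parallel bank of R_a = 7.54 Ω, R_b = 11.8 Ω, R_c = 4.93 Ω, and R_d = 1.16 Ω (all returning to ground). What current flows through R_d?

I ≈ 1.05 A

Parallel bank: R_p = 1/(1/7.54 + 1/11.8 + 1/4.93 + 1/1.16) = 0.7799 Ω.
V_A = 3.41 × 0.7799/2.180 = 1.220 V.
Branch current I = V_A/R_d = 1.220/1.16 = 1.052 A.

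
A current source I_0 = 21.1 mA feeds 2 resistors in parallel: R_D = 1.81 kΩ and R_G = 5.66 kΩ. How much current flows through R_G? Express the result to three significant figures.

I ≈ 5.11 mA

With just two branches, the current splits inversely with resistance.
So I = 21.1 × 1.81/7.470 = 5.113 mA.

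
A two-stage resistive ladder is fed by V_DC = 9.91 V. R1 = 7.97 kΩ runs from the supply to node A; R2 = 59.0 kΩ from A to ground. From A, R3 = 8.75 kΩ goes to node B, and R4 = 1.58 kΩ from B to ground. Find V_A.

Looking into the second stage from A: R3 + R4 = 10.33 kΩ appears in parallel with R2.
R2 ‖ (R3+R4) = 8.791 kΩ.
First divider: V_A = V_DC · 8.791/(7.97 + 8.791) = 5.198 V.

V_A ≈ 5.20 V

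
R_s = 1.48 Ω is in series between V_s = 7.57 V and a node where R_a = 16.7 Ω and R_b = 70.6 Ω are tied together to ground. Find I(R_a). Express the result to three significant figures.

I ≈ 0.409 A

Combine the parallel branches: R_p = (1/16.7 + 1/70.6)⁻¹ = 13.51 Ω.
Node voltage V_A = V_s · R_p/(R_s + R_p) = 7.57 × 0.9012 = 6.822 V.
I(R_a) = V_A / R_a = 6.822/16.7 = 0.4085 A.
(Check via current divider: I_total = 0.5052 A; share G_k/ΣG = 0.8087 → same result.)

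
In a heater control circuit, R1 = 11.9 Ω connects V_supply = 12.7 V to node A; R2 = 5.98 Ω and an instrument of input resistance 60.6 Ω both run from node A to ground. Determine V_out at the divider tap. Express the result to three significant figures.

V_out ≈ 3.99 V

R2 ‖ R_L = (5.98 × 60.6)/(5.98 + 60.6) = 5.443 Ω.
Then V_out = V_supply · R2'/(R1 + R2') = 12.7 × 5.443/17.34 = 3.986 V.
(Unloaded it would be 4.25 V; the load pulls it down.)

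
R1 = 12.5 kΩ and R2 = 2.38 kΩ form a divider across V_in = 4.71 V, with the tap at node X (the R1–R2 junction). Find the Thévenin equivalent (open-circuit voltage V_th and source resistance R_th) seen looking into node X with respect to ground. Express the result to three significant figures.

V_th ≈ 0.753 V, R_th ≈ 2.00 kΩ

V_th is the unloaded tap voltage: V_in · R2/(R1+R2) = 4.71 × 0.1599 = 0.7533 V.
With V_in suppressed (replaced by a short), R_th = R1 ‖ R2 = (12.50 × 2.38)/(12.50 + 2.38) = 1.999 kΩ.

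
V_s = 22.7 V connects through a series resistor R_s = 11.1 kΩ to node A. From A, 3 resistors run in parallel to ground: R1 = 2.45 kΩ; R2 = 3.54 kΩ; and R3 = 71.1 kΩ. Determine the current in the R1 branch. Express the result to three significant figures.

I ≈ 1.05 mA

Equivalent of the parallel group: R_p = 1.419 kΩ.
V_A = 22.7 × 1.419/12.52 = 2.573 V.
I(R1) = V_A / R1 = 2.573/2.45 = 1.050 mA.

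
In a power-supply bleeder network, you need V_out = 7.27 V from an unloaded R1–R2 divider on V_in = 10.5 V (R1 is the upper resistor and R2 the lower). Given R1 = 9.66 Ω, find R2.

V_out/V_in = R2/(R1+R2) = 0.6924.
R2 = R1 · 0.6924/(1 − 0.6924) = 21.74 Ω.

R2 ≈ 21.7 Ω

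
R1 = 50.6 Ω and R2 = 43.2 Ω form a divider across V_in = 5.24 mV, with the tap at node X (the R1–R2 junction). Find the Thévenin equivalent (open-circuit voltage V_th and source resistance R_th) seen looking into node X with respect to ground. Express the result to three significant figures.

Open-circuit (no load on X): V_th = V_in · R2/(R1 + R2) = 5.24 × 43.2/(50.60 + 43.2) = 2.413 mV.
With V_in suppressed (replaced by a short), R_th = R1 ‖ R2 = (50.60 × 43.2)/(50.60 + 43.2) = 23.30 Ω.

V_th ≈ 2.41 mV, R_th ≈ 23.3 Ω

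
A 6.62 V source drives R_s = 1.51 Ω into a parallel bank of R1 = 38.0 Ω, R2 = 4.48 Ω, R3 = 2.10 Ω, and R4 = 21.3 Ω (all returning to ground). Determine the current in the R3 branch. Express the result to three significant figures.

Equivalent of the parallel group: R_p = 1.294 Ω.
V_A = 6.62 × 1.294/2.804 = 3.055 V.
I(R3) = V_A / R3 = 3.055/2.10 = 1.455 A.
(Check via current divider: I_total = 2.361 A; share G_k/ΣG = 0.6163 → same result.)

I ≈ 1.45 A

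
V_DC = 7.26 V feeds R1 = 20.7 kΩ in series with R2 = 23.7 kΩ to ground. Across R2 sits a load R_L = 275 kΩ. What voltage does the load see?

R2 ‖ R_L = (23.7 × 275)/(23.7 + 275) = 21.82 kΩ.
Then V_out = V_DC · R2'/(R1 + R2') = 7.26 × 21.82/42.52 = 3.726 V.

V_out ≈ 3.73 V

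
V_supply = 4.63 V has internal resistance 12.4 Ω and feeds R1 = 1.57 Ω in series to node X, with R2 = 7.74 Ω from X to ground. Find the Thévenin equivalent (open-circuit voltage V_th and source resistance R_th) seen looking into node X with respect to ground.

R1' = 12.4 + 1.57 = 13.97 Ω (source resistance + R1).
With X open, the divider is unloaded: V_th = 4.63 × 7.74/21.71 = 1.651 V.
With V_supply suppressed (replaced by a short), R_th = R1' ‖ R2 = (13.97 × 7.74)/(13.97 + 7.74) = 4.981 Ω.

V_th ≈ 1.65 V, R_th ≈ 4.98 Ω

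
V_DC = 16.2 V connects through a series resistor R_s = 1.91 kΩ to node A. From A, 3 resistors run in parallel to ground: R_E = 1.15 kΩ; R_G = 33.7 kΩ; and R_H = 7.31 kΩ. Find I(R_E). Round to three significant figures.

I ≈ 4.73 mA

Combine the parallel branches: R_p = (1/1.15 + 1/33.7 + 1/7.31)⁻¹ = 0.9652 kΩ.
Node voltage V_A = V_DC · R_p/(R_s + R_p) = 16.2 × 0.3357 = 5.438 V.
I(R_E) = V_A / R_E = 5.438/1.15 = 4.729 mA.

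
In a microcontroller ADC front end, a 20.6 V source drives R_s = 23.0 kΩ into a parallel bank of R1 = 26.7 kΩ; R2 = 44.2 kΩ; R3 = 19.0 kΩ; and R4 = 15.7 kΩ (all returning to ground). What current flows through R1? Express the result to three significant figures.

I ≈ 0.153 mA

Equivalent of the parallel group: R_p = 5.669 kΩ.
Node voltage V_A = V_s · R_p/(R_s + R_p) = 20.6 × 0.1977 = 4.073 V.
Branch current I = V_A/R1 = 4.073/26.7 = 0.1526 mA.
(Check via current divider: I_total = 0.7186 mA; share G_k/ΣG = 0.2123 → same result.)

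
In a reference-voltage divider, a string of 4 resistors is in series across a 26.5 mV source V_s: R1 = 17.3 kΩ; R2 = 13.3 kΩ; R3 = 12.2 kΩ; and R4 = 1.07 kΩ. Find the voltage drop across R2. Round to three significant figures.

V ≈ 8.03 mV

Total series resistance ΣR = 17.3 + 13.3 + 12.2 + 1.07 = 43.87 kΩ.
By the voltage-divider rule, V = 26.5 × 13.30/43.87 = 8.034 mV.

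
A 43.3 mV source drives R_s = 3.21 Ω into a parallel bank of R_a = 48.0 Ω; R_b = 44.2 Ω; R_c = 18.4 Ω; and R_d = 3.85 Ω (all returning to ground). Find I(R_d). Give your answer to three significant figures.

Equivalent of the parallel group: R_p = 2.797 Ω.
Node voltage V_A = V_supply · R_p/(R_s + R_p) = 43.3 × 0.4656 = 20.16 mV.
Branch current I = V_A/R_d = 20.16/3.85 = 5.237 mA.

I ≈ 5.24 mA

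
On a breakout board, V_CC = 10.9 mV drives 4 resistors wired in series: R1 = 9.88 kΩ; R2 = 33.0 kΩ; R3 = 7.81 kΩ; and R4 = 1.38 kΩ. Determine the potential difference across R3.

Series total: ΣR = 9.88 + 33.0 + 7.81 + 1.38 = 52.07 kΩ.
Voltage divider: V = V_CC · (7.810 / 52.07) = 10.9 × 0.1500 = 1.635 mV.

V ≈ 1.63 mV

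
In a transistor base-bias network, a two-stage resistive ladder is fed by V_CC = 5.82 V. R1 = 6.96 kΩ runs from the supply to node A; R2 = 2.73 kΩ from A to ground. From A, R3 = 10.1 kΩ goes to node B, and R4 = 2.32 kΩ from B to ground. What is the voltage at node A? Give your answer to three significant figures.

V_A ≈ 1.42 V

The second stage (R3 + R4 = 12.42 kΩ) loads node A in parallel with R2.
R2 ‖ (R3+R4) = 2.238 kΩ.
First divider: V_A = V_CC · 2.238/(6.96 + 2.238) = 1.416 V.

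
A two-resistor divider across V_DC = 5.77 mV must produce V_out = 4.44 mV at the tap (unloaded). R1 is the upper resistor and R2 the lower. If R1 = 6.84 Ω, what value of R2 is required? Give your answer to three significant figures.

R2 ≈ 22.8 Ω

The divider ratio is R2/(R1+R2) = 4.44/5.77 = 0.7695.
Rearranging, R2 = R1·k/(1−k) = 6.84 × 3.338 = 22.83 Ω.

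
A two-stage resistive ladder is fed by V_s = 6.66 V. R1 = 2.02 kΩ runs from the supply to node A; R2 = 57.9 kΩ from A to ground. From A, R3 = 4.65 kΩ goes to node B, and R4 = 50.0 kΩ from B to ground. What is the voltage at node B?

V_B ≈ 5.68 V

Node A sees R2 in parallel with the series input of stage 2, R3 + R4 = 54.65 kΩ.
R2 ‖ (R3+R4) = 28.11 kΩ.
V_A = 6.66 × 28.11/(2.02 + 28.11) = 6.214 V.
Stage 2 is unloaded, so V_B = V_A · R4/(R3+R4) = 6.214 × 50.0/54.65 = 5.685 V.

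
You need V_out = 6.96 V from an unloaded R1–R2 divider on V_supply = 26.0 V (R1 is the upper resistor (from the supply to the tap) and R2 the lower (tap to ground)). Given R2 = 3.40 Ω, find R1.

Required fraction k = V_out/V_supply = 0.2677.
R1 = R2·(1/k − 1) = 3.40 × 2.736 = 9.301 Ω.

R1 ≈ 9.30 Ω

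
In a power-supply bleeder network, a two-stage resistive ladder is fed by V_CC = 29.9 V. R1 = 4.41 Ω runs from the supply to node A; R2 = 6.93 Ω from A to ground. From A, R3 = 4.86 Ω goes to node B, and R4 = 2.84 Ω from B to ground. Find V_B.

Node A sees R2 in parallel with the series input of stage 2, R3 + R4 = 7.700 Ω.
R2 ‖ (R3+R4) = 3.647 Ω.
First divider: V_A = V_CC · 3.647/(4.41 + 3.647) = 13.53 V.
Stage 2 is unloaded, so V_B = V_A · R4/(R3+R4) = 13.53 × 2.84/7.700 = 4.992 V.

V_B ≈ 4.99 V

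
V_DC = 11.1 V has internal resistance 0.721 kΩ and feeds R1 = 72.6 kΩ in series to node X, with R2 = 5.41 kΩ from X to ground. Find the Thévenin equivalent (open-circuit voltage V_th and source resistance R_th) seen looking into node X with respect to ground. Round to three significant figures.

R1' = 0.721 + 72.6 = 73.32 kΩ (source resistance + R1).
Open-circuit (no load on X): V_th = V_DC · R2/(R1' + R2) = 11.1 × 5.41/(73.32 + 5.41) = 0.7627 V.
With V_DC suppressed (replaced by a short), R_th = R1' ‖ R2 = (73.32 × 5.41)/(73.32 + 5.41) = 5.038 kΩ.

V_th ≈ 0.763 V, R_th ≈ 5.04 kΩ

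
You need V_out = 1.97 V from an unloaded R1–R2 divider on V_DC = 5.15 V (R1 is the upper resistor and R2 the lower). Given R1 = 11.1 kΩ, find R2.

R2 ≈ 6.88 kΩ

Required fraction k = V_out/V_DC = 0.3825.
R2 = R1 · 0.3825/(1 − 0.3825) = 6.876 kΩ.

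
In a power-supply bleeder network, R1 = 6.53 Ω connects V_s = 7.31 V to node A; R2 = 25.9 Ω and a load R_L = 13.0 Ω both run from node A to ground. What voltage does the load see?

V_out ≈ 4.17 V

The load sits in parallel with R2, giving an effective lower resistance R2' = R2·R_L/(R2+R_L) = 8.656 Ω.
Voltage divider with the loaded lower leg: V_out = 7.31 × 8.656/(6.53 + 8.656) = 7.31 × 0.5700 = 4.167 V.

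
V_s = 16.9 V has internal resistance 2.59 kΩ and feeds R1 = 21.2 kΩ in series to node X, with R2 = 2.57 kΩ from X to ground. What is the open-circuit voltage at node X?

V_th ≈ 1.65 V

R1' = 2.59 + 21.2 = 23.79 kΩ (source resistance + R1).
V_th is the unloaded tap voltage: V_s · R2/(R1'+R2) = 16.9 × 0.09750 = 1.648 V.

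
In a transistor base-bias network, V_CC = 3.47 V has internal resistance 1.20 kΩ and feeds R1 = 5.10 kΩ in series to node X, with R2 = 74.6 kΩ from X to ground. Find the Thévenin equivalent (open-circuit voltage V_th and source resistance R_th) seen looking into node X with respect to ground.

V_th ≈ 3.20 V, R_th ≈ 5.81 kΩ

R1' = 1.20 + 5.10 = 6.300 kΩ (source resistance + R1).
Open-circuit (no load on X): V_th = V_CC · R2/(R1' + R2) = 3.47 × 74.6/(6.300 + 74.6) = 3.200 V.
Zeroing V_CC shorts the top of R1' to ground, so R_th = R1' ‖ R2 = 5.809 kΩ.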